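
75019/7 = 10717 = 10717.00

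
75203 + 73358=148561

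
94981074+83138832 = 178119906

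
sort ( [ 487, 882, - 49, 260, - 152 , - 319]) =[ - 319 , - 152, - 49,260, 487, 882]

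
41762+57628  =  99390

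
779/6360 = 779/6360 = 0.12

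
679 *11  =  7469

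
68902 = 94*733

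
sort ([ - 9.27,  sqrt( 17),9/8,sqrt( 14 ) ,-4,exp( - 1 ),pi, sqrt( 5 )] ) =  [ - 9.27, -4,exp( -1), 9/8,sqrt( 5),pi,sqrt( 14 ),sqrt ( 17)]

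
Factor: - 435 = -3^1*5^1*29^1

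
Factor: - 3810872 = - 2^3*13^1 *36643^1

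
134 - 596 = -462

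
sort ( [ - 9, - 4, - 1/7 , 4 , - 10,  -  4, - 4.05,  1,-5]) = [ - 10, - 9,-5,-4.05, - 4,-4,-1/7,1,4 ]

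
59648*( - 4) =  - 238592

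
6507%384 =363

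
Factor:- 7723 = -7723^1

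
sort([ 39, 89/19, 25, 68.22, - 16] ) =[- 16, 89/19, 25,  39, 68.22 ] 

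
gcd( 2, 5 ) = 1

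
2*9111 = 18222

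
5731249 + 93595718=99326967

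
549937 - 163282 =386655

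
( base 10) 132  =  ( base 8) 204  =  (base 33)40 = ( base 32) 44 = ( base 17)7d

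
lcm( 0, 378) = 0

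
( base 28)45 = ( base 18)69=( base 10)117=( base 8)165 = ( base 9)140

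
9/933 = 3/311 = 0.01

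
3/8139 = 1/2713 = 0.00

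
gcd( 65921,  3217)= 1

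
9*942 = 8478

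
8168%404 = 88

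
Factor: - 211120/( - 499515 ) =42224/99903 = 2^4*3^(  -  1)* 7^1*13^1 * 29^1* 33301^ ( - 1) 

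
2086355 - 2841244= -754889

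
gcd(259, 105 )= 7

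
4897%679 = 144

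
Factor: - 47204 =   -  2^2 * 11801^1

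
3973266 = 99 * 40134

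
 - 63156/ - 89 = 63156/89=   709.62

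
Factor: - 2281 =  - 2281^1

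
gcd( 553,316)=79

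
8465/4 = 2116 + 1/4 = 2116.25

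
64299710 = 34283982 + 30015728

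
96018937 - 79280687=16738250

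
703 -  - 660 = 1363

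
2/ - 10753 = - 1 + 10751/10753=-0.00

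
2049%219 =78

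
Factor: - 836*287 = - 239932 = - 2^2*7^1*11^1* 19^1 * 41^1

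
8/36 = 2/9  =  0.22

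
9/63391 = 9/63391 =0.00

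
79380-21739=57641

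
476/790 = 238/395 = 0.60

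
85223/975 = 87+398/975 = 87.41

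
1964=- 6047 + 8011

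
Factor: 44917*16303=732281851=7^1*17^1*137^1*44917^1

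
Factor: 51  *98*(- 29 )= - 144942 = - 2^1*3^1*7^2 * 17^1 * 29^1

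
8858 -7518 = 1340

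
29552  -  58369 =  -28817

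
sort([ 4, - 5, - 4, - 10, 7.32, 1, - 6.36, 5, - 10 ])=[ -10 , - 10, - 6.36, - 5, - 4, 1,4 , 5,7.32]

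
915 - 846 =69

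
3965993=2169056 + 1796937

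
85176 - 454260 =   -  369084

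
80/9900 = 4/495 = 0.01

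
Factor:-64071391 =-661^1*96931^1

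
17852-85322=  - 67470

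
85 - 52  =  33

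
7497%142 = 113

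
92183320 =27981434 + 64201886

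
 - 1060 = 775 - 1835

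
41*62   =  2542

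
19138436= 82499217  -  63360781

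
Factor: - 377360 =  - 2^4 * 5^1*53^1 * 89^1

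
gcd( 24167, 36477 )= 1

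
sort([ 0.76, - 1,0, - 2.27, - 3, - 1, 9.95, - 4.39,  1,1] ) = [ - 4.39, - 3, - 2.27,- 1, - 1,0,0.76,1,1,9.95]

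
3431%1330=771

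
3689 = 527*7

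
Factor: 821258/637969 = 2^1 * 97^ (-1 ) * 6577^( - 1 )*410629^1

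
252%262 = 252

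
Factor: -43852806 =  - 2^1*3^3 * 457^1*1777^1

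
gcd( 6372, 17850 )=6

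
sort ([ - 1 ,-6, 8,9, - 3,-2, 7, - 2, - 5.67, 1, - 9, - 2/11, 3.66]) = [ - 9, - 6, - 5.67, - 3, - 2, - 2,  -  1, - 2/11,1,  3.66, 7,  8, 9]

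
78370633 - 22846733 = 55523900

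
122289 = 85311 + 36978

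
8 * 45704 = 365632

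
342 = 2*171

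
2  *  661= 1322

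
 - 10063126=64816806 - 74879932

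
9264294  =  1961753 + 7302541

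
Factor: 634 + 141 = 775 = 5^2 * 31^1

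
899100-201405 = 697695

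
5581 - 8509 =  - 2928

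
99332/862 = 49666/431  =  115.23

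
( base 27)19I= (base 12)6A6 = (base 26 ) 1C2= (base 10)990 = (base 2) 1111011110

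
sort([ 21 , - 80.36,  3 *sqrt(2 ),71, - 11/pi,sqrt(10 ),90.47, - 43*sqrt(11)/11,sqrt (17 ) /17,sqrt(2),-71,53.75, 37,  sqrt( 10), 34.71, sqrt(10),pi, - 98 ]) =[-98,-80.36,-71, - 43* sqrt( 11)/11, - 11/pi,  sqrt(17 ) /17,  sqrt( 2 ),pi,sqrt(10), sqrt( 10), sqrt(10), 3*sqrt(2), 21,34.71, 37,53.75  ,  71,90.47 ] 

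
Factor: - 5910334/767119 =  - 2^1*23^( - 1 )*33353^( - 1) * 2955167^1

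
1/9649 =1/9649 = 0.00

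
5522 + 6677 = 12199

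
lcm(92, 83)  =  7636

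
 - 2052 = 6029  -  8081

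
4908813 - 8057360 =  - 3148547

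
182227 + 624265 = 806492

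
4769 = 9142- 4373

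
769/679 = 1+90/679 = 1.13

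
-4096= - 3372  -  724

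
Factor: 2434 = 2^1* 1217^1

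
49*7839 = 384111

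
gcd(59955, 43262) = 1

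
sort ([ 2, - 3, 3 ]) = [-3, 2,3 ]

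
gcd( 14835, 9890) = 4945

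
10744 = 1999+8745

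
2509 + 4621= 7130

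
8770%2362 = 1684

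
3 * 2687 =8061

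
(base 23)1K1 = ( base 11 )820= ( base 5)12430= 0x3de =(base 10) 990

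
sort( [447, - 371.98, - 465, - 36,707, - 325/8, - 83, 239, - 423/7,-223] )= [ - 465, - 371.98, - 223, - 83,-423/7, -325/8, - 36,239,447 , 707]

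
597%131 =73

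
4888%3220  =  1668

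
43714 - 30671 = 13043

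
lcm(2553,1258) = 86802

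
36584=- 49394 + 85978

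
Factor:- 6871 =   -  6871^1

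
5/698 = 5/698 = 0.01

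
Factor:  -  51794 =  - 2^1 * 19^1*29^1*47^1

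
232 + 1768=2000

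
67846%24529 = 18788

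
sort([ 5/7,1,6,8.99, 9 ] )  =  [5/7,1,6,8.99,9 ]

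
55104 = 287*192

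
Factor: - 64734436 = - 2^2*13^2*17^1*43^1*131^1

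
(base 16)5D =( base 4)1131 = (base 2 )1011101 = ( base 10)93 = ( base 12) 79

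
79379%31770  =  15839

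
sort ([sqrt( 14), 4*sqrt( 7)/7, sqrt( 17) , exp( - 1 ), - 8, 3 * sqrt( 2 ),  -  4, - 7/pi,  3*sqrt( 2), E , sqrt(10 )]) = [  -  8, - 4,-7/pi,exp(-1) , 4*sqrt( 7)/7  ,  E,sqrt(10 ), sqrt( 14),sqrt( 17), 3*sqrt( 2), 3*sqrt( 2)]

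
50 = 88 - 38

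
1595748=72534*22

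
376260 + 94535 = 470795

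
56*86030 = 4817680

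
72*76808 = 5530176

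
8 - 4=4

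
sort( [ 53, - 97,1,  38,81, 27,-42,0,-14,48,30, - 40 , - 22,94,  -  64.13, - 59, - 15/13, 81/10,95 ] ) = [ - 97,  -  64.13, - 59, - 42, - 40, - 22, - 14, - 15/13,0,1, 81/10,27,30, 38,48,  53  ,  81 , 94, 95]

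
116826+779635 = 896461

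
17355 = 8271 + 9084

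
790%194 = 14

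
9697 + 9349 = 19046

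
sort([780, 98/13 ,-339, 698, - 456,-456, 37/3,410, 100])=[  -  456, - 456 ,-339,98/13, 37/3, 100, 410,698, 780]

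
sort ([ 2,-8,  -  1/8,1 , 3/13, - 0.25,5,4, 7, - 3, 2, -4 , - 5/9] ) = [-8,-4, -3, -5/9, - 0.25,-1/8,3/13, 1, 2,2, 4, 5 , 7 ]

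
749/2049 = 749/2049 = 0.37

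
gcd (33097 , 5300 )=1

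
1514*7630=11551820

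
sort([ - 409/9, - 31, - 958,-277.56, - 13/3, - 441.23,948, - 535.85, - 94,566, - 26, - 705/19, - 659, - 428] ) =[ - 958 , - 659, - 535.85, - 441.23, - 428, - 277.56,  -  94, - 409/9, - 705/19, - 31, - 26, - 13/3,  566,  948 ]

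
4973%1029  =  857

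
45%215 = 45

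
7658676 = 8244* 929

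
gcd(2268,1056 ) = 12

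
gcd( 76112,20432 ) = 16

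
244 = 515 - 271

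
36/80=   9/20 = 0.45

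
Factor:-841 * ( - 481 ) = 404521 = 13^1*29^2* 37^1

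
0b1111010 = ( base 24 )52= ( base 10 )122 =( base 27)4E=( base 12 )A2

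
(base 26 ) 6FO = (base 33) 43f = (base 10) 4470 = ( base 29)594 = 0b1000101110110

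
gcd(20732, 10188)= 4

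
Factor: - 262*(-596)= 2^3*131^1*149^1 =156152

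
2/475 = 2/475=0.00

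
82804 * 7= 579628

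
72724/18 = 36362/9 = 4040.22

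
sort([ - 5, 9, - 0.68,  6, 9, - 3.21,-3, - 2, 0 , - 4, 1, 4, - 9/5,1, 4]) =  [ - 5,-4,  -  3.21, - 3, - 2, - 9/5, - 0.68, 0, 1,1,4, 4, 6, 9,9]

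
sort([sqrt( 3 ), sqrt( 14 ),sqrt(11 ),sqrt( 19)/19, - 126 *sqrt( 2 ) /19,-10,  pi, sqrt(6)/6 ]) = [ - 10,-126*sqrt(2 ) /19,  sqrt( 19)/19, sqrt(6 ) /6, sqrt ( 3), pi, sqrt (11 ), sqrt(14)] 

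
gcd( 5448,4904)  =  8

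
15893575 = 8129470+7764105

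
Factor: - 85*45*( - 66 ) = 2^1*3^3*5^2*11^1*17^1 = 252450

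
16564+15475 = 32039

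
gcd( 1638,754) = 26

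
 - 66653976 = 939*( - 70984) 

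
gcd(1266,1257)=3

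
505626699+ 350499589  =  856126288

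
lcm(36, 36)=36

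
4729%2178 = 373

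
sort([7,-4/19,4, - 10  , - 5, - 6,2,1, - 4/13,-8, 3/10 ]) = [-10,-8, - 6, - 5 ,-4/13,-4/19  ,  3/10, 1,2, 4,7]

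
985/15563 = 5/79 = 0.06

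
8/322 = 4/161 = 0.02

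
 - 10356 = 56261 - 66617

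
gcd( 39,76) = 1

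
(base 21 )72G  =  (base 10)3145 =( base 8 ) 6111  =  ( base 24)5b1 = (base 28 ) 409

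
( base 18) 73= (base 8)201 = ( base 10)129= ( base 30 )49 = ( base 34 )3R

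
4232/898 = 4 + 320/449=4.71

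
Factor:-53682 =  - 2^1*3^1*23^1*389^1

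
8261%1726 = 1357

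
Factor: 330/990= 1/3 = 3^( - 1)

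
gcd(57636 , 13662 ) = 18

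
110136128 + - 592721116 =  - 482584988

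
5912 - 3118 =2794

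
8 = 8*1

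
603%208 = 187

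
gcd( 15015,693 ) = 231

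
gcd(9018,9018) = 9018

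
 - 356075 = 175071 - 531146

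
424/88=53/11  =  4.82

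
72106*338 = 24371828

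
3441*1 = 3441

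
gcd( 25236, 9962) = 2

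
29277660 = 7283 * 4020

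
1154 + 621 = 1775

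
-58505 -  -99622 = 41117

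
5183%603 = 359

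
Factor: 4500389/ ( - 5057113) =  - 53^1*84913^1*5057113^( - 1) 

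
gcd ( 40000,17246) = 2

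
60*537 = 32220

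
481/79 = 481/79 = 6.09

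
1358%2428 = 1358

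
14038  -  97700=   -  83662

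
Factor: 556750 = 2^1*5^3*17^1*131^1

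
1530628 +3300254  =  4830882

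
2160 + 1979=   4139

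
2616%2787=2616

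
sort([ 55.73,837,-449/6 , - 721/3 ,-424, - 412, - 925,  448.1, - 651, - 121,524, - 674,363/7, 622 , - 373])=[ - 925, - 674 , - 651,  -  424, - 412, - 373, - 721/3, - 121, - 449/6,363/7,55.73,448.1,524,622,837]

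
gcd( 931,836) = 19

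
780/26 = 30 = 30.00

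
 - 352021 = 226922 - 578943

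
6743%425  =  368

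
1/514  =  1/514 = 0.00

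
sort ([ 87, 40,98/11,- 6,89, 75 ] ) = [- 6, 98/11,  40,  75 , 87, 89 ] 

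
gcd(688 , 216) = 8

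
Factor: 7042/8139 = 2^1*3^( - 1)*7^1*503^1 *2713^( - 1 ) 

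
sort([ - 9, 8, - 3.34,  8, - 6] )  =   [ - 9, - 6,  -  3.34, 8, 8]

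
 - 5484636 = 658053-6142689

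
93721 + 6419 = 100140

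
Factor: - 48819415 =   -  5^1*9763883^1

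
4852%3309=1543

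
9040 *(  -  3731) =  -33728240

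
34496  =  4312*8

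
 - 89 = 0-89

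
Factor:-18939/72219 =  - 6313/24073 = - 7^( - 1 )*19^ ( - 1 )*59^1*107^1*181^( - 1)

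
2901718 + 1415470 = 4317188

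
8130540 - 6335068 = 1795472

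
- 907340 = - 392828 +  - 514512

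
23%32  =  23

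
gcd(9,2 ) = 1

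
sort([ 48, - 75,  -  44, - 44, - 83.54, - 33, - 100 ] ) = [-100, - 83.54, - 75, - 44,- 44, - 33,  48]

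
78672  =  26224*3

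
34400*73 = 2511200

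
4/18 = 2/9 = 0.22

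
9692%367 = 150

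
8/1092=2/273 = 0.01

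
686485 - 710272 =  - 23787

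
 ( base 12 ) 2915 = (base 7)16622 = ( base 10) 4769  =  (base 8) 11241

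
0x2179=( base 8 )20571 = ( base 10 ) 8569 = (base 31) 8sd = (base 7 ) 33661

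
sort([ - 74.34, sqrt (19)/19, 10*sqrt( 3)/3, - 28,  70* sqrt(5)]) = [  -  74.34, - 28,sqrt(19)/19,  10 * sqrt( 3)/3,  70*sqrt(5) ]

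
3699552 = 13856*267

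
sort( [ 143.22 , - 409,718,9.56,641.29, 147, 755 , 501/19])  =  [  -  409, 9.56, 501/19,143.22, 147,641.29, 718,755]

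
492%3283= 492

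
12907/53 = 12907/53 = 243.53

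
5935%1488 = 1471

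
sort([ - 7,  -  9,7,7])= [  -  9,-7, 7, 7 ] 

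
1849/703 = 2  +  443/703 = 2.63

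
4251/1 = 4251 = 4251.00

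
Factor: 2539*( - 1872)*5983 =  - 28437246864 = -2^4*3^2*13^1 * 31^1*193^1*2539^1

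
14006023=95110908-81104885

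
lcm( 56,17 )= 952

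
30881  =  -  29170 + 60051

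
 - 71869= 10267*( - 7) 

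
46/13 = 3 + 7/13 = 3.54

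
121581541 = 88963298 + 32618243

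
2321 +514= 2835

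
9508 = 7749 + 1759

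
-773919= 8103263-8877182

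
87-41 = 46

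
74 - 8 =66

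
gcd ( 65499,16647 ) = 3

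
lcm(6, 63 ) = 126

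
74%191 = 74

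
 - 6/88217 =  - 6/88217= - 0.00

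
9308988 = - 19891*( - 468 ) 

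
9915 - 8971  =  944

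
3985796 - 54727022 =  - 50741226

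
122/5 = 24 + 2/5  =  24.40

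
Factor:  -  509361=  - 3^1*31^1*5477^1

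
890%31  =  22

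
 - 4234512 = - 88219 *48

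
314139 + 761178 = 1075317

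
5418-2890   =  2528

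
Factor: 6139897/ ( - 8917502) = -2^(-1 )*11^(-1 )*405341^( - 1 )*6139897^1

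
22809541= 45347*503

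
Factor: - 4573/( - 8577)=3^(-2 )*17^1*269^1*953^(-1 )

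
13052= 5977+7075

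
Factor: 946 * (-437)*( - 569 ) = 235225738 = 2^1 * 11^1*19^1 * 23^1 * 43^1*569^1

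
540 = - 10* ( - 54)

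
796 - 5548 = -4752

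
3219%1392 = 435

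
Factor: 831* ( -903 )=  - 750393 = -3^2*7^1*43^1*277^1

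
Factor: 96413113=9431^1*10223^1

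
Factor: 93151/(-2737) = -7^( - 1)*17^( - 1 )*23^(-1)*93151^1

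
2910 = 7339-4429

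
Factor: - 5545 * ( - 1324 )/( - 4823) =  - 2^2*5^1*7^( - 1) *13^( - 1)*53^(- 1 )* 331^1 * 1109^1 = -7341580/4823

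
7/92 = 7/92 = 0.08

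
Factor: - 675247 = - 675247^1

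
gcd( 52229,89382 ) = 1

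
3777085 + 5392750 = 9169835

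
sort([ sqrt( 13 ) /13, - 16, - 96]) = [ - 96, - 16 , sqrt( 13 ) /13]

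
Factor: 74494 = 2^1 * 7^1*17^1*313^1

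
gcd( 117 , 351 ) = 117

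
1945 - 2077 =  - 132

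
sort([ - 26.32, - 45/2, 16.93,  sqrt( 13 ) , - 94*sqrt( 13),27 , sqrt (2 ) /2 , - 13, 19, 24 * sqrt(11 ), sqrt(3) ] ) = [ - 94*sqrt( 13), - 26.32, - 45/2,-13,  sqrt( 2)/2,  sqrt(3),sqrt ( 13 ), 16.93,19, 27,24 * sqrt( 11 )]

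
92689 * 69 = 6395541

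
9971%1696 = 1491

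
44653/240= 44653/240 = 186.05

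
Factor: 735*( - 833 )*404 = -2^2 * 3^1*5^1*7^4*17^1  *101^1= - 247351020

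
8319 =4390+3929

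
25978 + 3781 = 29759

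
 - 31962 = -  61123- - 29161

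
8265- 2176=6089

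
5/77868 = 5/77868 =0.00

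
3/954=1/318 = 0.00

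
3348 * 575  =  1925100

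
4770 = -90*( - 53 ) 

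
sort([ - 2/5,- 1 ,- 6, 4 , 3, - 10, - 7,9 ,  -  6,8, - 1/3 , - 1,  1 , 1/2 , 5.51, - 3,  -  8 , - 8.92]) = [ - 10 ,-8.92, - 8, - 7 ,  -  6,  -  6 , - 3 ,- 1, - 1, - 2/5, - 1/3,1/2,1, 3,4,5.51,8,9] 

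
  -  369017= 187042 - 556059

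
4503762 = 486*9267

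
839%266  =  41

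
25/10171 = 25/10171 = 0.00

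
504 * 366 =184464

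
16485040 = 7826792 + 8658248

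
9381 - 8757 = 624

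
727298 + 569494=1296792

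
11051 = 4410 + 6641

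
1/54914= 1/54914 = 0.00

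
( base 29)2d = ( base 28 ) 2f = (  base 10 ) 71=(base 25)2L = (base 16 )47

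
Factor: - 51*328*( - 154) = 2^4*3^1*7^1 * 11^1 *17^1*41^1= 2576112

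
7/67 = 7/67 = 0.10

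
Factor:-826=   -  2^1* 7^1*59^1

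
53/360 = 53/360 =0.15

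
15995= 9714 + 6281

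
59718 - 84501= -24783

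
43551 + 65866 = 109417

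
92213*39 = 3596307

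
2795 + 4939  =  7734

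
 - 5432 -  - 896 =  - 4536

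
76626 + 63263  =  139889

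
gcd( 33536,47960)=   8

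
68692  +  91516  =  160208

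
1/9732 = 1/9732=0.00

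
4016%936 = 272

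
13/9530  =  13/9530 = 0.00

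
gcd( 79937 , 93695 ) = 1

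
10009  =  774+9235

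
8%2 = 0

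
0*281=0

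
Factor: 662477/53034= 2^( - 1 )* 3^( - 1 )*8839^( - 1)*662477^1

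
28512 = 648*44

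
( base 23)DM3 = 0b1110011011010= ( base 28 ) 9bm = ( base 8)16332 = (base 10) 7386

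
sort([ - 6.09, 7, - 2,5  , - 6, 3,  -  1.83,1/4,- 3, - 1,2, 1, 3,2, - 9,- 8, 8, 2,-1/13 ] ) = [  -  9, - 8,  -  6.09, - 6,-3 , - 2 , - 1.83,-1,-1/13,  1/4,1, 2,2,2, 3,3, 5, 7,8 ]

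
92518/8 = 11564  +  3/4 = 11564.75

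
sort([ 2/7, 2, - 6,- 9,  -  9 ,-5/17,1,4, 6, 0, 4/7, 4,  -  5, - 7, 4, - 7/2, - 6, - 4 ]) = [ - 9, - 9, - 7, - 6,- 6,-5, - 4, - 7/2,- 5/17, 0,2/7,4/7,1, 2, 4, 4, 4, 6 ]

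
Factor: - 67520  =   - 2^6*5^1*211^1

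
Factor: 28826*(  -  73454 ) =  -2117385004 = - 2^2*7^1*19^1*29^1*71^1 * 1933^1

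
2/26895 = 2/26895 = 0.00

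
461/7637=461/7637 =0.06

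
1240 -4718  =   - 3478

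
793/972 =793/972 = 0.82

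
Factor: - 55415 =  - 5^1*11083^1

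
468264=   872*537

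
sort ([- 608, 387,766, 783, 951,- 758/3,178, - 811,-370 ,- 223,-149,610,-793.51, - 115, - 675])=[-811,-793.51,-675,- 608, - 370, - 758/3,-223 ,  -  149, - 115,178,  387, 610,766,783,951]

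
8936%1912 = 1288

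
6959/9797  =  6959/9797 =0.71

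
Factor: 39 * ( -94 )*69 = -2^1 *3^2*13^1 * 23^1  *47^1 = - 252954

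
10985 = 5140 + 5845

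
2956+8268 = 11224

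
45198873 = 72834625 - 27635752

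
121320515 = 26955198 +94365317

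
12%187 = 12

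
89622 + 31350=120972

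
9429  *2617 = 24675693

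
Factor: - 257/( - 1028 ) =2^( - 2) = 1/4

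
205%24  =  13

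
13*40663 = 528619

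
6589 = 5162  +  1427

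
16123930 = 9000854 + 7123076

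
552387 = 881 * 627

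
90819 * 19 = 1725561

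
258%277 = 258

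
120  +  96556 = 96676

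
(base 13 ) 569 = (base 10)932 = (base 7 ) 2501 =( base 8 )1644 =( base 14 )4a8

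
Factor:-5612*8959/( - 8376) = 2^( - 1) *3^( - 1 )*17^2*23^1  *  31^1 * 61^1*349^( - 1) = 12569477/2094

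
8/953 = 8/953= 0.01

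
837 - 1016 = -179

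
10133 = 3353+6780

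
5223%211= 159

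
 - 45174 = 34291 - 79465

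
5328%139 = 46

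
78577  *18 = 1414386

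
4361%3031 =1330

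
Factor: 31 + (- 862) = -831 = - 3^1 * 277^1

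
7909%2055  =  1744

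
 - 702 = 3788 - 4490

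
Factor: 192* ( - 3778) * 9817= - 2^7*3^1*1889^1*9817^1=-  7121016192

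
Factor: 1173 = 3^1*17^1*23^1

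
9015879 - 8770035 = 245844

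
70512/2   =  35256 = 35256.00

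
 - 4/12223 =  - 1  +  12219/12223 = - 0.00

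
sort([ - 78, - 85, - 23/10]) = [ - 85,  -  78, - 23/10] 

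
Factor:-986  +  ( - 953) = -1939 = -7^1*277^1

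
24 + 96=120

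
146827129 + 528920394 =675747523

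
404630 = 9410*43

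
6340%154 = 26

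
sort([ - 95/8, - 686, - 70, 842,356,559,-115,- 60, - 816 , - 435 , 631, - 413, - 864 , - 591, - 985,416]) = [ - 985, - 864, - 816, - 686 ,  -  591, - 435, - 413, - 115, - 70, - 60, - 95/8,356, 416,559,  631 , 842] 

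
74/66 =37/33= 1.12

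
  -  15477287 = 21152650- 36629937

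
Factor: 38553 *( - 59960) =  - 2311637880 = - 2^3*3^1 *5^1 * 71^1* 181^1*1499^1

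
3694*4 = 14776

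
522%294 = 228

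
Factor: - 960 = - 2^6*3^1*5^1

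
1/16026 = 1/16026  =  0.00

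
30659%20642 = 10017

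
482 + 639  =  1121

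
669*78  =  52182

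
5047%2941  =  2106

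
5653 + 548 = 6201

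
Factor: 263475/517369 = 3^2 * 5^2*103^( - 1)*1171^1*5023^( - 1) 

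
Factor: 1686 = 2^1*3^1 *281^1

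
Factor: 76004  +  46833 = 122837= 11^1*13^1*859^1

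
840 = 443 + 397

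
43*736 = 31648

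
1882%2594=1882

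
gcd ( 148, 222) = 74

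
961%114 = 49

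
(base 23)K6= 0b111010010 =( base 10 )466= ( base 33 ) e4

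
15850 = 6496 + 9354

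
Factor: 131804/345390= 166/435 = 2^1*3^( - 1)*5^ ( - 1)*29^( - 1)*83^1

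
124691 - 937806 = - 813115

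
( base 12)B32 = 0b11001010110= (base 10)1622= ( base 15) 732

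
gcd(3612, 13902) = 42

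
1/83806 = 1/83806 = 0.00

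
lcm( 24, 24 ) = 24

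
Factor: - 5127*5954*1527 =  - 2^1*3^2*13^1*229^1 *509^1*1709^1= -  46613443266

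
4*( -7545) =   -  30180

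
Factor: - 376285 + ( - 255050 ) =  - 3^1*5^1*  42089^1 = - 631335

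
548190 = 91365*6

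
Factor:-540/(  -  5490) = 6/61 = 2^1*3^1 *61^( - 1) 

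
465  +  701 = 1166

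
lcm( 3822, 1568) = 61152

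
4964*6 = 29784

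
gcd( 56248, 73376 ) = 8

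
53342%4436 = 110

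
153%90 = 63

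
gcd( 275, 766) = 1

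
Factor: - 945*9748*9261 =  - 2^2 * 3^6*5^1 *7^4*2437^1 =-85311035460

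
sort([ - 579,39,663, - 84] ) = [ - 579, - 84 , 39,663 ] 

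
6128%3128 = 3000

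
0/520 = 0 =0.00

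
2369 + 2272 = 4641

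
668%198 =74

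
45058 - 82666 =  - 37608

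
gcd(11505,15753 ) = 177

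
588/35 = 16+4/5 = 16.80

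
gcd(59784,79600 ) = 8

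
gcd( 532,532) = 532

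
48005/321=48005/321 = 149.55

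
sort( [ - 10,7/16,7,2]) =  [-10, 7/16, 2 , 7]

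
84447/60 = 1407 + 9/20 = 1407.45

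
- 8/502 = -1+247/251 = - 0.02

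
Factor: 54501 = 3^1*37^1*491^1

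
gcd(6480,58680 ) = 360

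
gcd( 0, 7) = 7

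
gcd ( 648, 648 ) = 648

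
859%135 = 49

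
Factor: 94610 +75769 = 3^2 *11^1*1721^1 = 170379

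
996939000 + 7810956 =1004749956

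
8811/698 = 12+ 435/698 = 12.62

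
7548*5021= 37898508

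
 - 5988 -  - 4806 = - 1182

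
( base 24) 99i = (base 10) 5418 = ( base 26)80a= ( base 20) DAI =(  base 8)12452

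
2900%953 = 41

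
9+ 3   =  12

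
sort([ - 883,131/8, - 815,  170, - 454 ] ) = [  -  883  , - 815, - 454, 131/8,170] 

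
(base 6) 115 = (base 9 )52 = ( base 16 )2f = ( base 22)23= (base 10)47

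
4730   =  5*946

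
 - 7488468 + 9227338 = 1738870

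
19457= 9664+9793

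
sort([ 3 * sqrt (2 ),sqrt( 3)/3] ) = [sqrt( 3 ) /3,  3*sqrt( 2 ) ]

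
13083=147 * 89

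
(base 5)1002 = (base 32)3V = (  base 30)47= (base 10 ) 127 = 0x7F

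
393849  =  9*43761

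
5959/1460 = 4+119/1460 = 4.08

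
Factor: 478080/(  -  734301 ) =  -2^7 * 5^1*983^(  -  1) = -  640/983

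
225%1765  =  225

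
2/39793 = 2/39793 =0.00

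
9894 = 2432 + 7462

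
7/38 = 7/38 = 0.18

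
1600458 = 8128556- 6528098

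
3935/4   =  983 + 3/4 = 983.75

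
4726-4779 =-53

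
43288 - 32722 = 10566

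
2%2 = 0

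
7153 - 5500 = 1653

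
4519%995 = 539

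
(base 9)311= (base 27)9a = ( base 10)253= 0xFD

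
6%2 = 0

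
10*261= 2610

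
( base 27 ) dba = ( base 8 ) 23070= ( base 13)45b8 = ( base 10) 9784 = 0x2638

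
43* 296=12728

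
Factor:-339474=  - 2^1*3^1*29^1*1951^1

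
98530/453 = 98530/453=217.51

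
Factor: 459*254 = 116586 = 2^1*3^3*17^1*127^1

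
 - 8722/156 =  - 56+7/78=- 55.91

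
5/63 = 5/63=0.08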